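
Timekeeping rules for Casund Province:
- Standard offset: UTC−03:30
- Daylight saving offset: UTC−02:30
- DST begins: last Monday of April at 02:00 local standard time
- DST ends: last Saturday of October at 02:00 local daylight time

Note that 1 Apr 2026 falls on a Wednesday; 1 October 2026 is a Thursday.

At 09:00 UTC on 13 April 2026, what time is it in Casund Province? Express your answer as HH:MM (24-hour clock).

1 April 2026 is a Wednesday, so Mondays fall on 6, 13, 20, 27; the last is April 27.
1 October 2026 is a Thursday, so Saturdays fall on 3, 10, 17, 24, 31; the last is October 31.
At the standard offset (UTC−03:30), 09:00 UTC − 3h30m = 05:30 Casund Province standard time.
Daylight saving runs 27 April – 31 October; the standard-time date in Casund Province, 13 April 2026, is outside that window, so Casund Province is on standard time at UTC−03:30.
09:00 UTC − 3h30m = 05:30 local.

05:30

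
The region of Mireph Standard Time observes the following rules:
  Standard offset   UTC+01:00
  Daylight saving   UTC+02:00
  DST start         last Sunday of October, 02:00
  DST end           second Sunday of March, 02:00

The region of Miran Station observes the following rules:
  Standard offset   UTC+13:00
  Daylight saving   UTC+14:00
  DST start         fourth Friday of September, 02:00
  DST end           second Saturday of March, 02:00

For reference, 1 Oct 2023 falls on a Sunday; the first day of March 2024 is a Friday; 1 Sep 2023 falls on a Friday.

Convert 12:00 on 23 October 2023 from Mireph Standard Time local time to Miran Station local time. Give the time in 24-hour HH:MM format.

1 October 2023 is a Sunday, so Sundays fall on 1, 8, 15, 22, 29; the last is October 29.
1 March 2024 is a Friday, so the first Sunday is March 3 and the second is March 10.
Daylight saving runs 29 October 2023 – 10 March 2024; 23 October 2023 is outside that window, so Mireph Standard Time is on standard time at UTC+01:00.
12:00 Mireph Standard Time − 1h = 11:00 UTC.
1 September 2023 is a Friday, so the first Friday is September 1 and the fourth is September 22.
1 March 2024 is a Friday, so the first Saturday is March 2 and the second is March 9.
At the standard offset (UTC+13:00), 11:00 UTC + 13h = 00:00 Miran Station standard time (rolling into the next day, 24 October 2023).
The standard-time date in Miran Station, 24 October 2023, lies within the daylight-saving period (22 September 2023 – 9 March 2024), so Miran Station is on daylight time, UTC+14:00.
11:00 UTC + 14h = 01:00 Miran Station (rolling into the next day, 24 October 2023).

01:00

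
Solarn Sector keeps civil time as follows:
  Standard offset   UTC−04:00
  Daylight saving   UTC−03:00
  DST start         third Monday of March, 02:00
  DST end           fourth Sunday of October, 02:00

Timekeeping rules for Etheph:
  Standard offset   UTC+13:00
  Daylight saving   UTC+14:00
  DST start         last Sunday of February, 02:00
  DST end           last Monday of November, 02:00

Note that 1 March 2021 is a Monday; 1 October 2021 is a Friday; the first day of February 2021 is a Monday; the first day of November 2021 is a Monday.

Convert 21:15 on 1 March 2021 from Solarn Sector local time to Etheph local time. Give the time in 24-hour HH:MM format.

15:15

1 March 2021 is a Monday, so the first Monday is March 1 and the third is March 15.
1 October 2021 is a Friday, so the first Sunday is October 3 and the fourth is October 24.
1 March 2021 is outside the daylight-saving period (15 March – 24 October), so Solarn Sector is on standard time, UTC−04:00.
21:15 Solarn Sector + 4h = 01:15 UTC (rolling into the next day, 2 March 2021).
1 February 2021 is a Monday, so Sundays fall on 7, 14, 21, 28; the last is February 28.
1 November 2021 is a Monday, so Mondays fall on 1, 8, 15, 22, 29; the last is November 29.
At the standard offset (UTC+13:00), 01:15 UTC + 13h = 14:15 Etheph standard time.
The standard-time date in Etheph, 2 March 2021, falls between 28 February and 29 November, so daylight saving is in effect and Etheph is at UTC+14:00.
01:15 UTC + 14h = 15:15 Etheph.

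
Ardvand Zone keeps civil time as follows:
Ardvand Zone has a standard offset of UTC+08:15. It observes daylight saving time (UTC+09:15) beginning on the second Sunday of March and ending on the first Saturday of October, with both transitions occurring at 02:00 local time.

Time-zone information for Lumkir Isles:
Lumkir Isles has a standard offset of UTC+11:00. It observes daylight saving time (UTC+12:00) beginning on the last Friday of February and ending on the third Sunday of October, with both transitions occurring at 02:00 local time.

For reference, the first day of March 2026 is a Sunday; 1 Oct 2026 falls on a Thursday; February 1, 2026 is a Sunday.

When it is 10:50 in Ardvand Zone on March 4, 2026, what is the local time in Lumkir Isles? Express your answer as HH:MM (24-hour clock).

1 March 2026 is a Sunday, so the first Sunday is March 1 and the second is March 8.
1 October 2026 is a Thursday, so the first Saturday is October 3.
March 4, 2026 does not fall between 8 March and 3 October, so daylight saving is not in effect and Ardvand Zone is at UTC+08:15.
10:50 Ardvand Zone − 8h15m = 02:35 UTC.
1 February 2026 is a Sunday, so Fridays fall on 6, 13, 20, 27; the last is February 27.
1 October 2026 is a Thursday, so the first Sunday is October 4 and the third is October 18.
At the standard offset (UTC+11:00), 02:35 UTC + 11h = 13:35 Lumkir Isles standard time.
The standard-time date in Lumkir Isles, March 4, 2026, lies within the daylight-saving period (27 February – 18 October), so Lumkir Isles is on daylight time, UTC+12:00.
02:35 UTC + 12h = 14:35 Lumkir Isles.

14:35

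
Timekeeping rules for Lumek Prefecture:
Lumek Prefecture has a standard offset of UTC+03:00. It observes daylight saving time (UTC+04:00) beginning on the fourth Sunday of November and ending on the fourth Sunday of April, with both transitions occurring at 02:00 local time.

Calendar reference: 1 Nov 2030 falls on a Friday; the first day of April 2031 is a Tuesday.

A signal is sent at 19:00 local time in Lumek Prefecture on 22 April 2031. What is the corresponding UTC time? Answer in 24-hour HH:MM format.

15:00

1 November 2030 is a Friday, so the first Sunday is November 3 and the fourth is November 24.
1 April 2031 is a Tuesday, so the first Sunday is April 6 and the fourth is April 27.
22 April 2031 lies within the daylight-saving period (24 November 2030 – 27 April 2031), so Lumek Prefecture is on daylight time, UTC+04:00.
19:00 local − 4h = 15:00 UTC.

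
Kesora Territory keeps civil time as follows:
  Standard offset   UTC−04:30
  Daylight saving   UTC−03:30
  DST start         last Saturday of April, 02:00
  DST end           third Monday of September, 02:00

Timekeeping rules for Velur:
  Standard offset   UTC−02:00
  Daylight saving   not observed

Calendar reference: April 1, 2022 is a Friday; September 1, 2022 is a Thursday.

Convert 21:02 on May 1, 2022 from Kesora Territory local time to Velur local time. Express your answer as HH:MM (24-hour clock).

1 April 2022 is a Friday, so Saturdays fall on 2, 9, 16, 23, 30; the last is April 30.
1 September 2022 is a Thursday, so the first Monday is September 5 and the third is September 19.
May 1, 2022 lies within the daylight-saving period (30 April – 19 September), so Kesora Territory is on daylight time, UTC−03:30.
21:02 Kesora Territory + 3h30m = 00:32 UTC (rolling into the next day, 2 May 2022).
Velur stays on UTC−02:00 all year.
00:32 UTC − 2h = 22:32 Velur (rolling into the previous day, 1 May 2022).

22:32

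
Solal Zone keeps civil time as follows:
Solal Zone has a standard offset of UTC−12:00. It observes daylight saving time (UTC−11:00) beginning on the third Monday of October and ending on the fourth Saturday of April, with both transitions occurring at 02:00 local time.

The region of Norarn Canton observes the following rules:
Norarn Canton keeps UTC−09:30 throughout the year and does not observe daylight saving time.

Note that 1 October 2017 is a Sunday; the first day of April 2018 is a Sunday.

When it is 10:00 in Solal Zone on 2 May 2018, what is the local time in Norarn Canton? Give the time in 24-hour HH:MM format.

1 October 2017 is a Sunday, so the first Monday is October 2 and the third is October 16.
1 April 2018 is a Sunday, so the first Saturday is April 7 and the fourth is April 28.
2 May 2018 is outside the daylight-saving period (16 October 2017 – 28 April 2018), so Solal Zone is on standard time, UTC−12:00.
10:00 Solal Zone + 12h = 22:00 UTC.
Norarn Canton has no daylight saving, so its offset is UTC−09:30 year-round.
22:00 UTC − 9h30m = 12:30 Norarn Canton.

12:30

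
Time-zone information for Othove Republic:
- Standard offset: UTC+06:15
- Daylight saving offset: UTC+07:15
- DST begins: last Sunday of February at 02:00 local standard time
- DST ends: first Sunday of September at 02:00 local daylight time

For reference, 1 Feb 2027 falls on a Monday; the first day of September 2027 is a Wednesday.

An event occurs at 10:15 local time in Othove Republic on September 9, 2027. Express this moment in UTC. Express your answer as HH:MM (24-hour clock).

1 February 2027 is a Monday, so Sundays fall on 7, 14, 21, 28; the last is February 28.
1 September 2027 is a Wednesday, so the first Sunday is September 5.
September 9, 2027 is outside the daylight-saving period (28 February – 5 September), so Othove Republic is on standard time, UTC+06:15.
10:15 local − 6h15m = 04:00 UTC.

04:00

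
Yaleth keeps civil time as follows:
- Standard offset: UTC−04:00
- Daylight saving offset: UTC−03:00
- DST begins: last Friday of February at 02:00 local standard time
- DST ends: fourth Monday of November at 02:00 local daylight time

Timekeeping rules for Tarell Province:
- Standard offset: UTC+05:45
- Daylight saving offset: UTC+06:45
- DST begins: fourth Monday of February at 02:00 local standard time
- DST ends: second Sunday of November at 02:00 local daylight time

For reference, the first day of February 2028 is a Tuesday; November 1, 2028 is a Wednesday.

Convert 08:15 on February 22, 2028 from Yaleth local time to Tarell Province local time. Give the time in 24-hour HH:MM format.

18:00

1 February 2028 is a Tuesday, so Fridays fall on 4, 11, 18, 25; the last is February 25.
1 November 2028 is a Wednesday, so the first Monday is November 6 and the fourth is November 27.
February 22, 2028 is outside the daylight-saving period (25 February – 27 November), so Yaleth is on standard time, UTC−04:00.
08:15 Yaleth + 4h = 12:15 UTC.
1 February 2028 is a Tuesday, so the first Monday is February 7 and the fourth is February 28.
1 November 2028 is a Wednesday, so the first Sunday is November 5 and the second is November 12.
At the standard offset (UTC+05:45), 12:15 UTC + 5h45m = 18:00 Tarell Province standard time.
The standard-time date in Tarell Province, February 22, 2028, is outside the daylight-saving period (28 February – 12 November), so Tarell Province is on standard time, UTC+05:45.
12:15 UTC + 5h45m = 18:00 Tarell Province.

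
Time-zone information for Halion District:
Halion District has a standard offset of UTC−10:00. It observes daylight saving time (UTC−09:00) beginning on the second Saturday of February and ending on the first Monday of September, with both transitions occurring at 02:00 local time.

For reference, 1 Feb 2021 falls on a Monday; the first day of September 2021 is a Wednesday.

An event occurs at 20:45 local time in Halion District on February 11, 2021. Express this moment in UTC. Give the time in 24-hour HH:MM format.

1 February 2021 is a Monday, so the first Saturday is February 6 and the second is February 13.
1 September 2021 is a Wednesday, so the first Monday is September 6.
Daylight saving runs 13 February – 6 September; February 11, 2021 is outside that window, so Halion District is on standard time at UTC−10:00.
20:45 local + 10h = 06:45 UTC (rolling into the next day, 12 February 2021).

06:45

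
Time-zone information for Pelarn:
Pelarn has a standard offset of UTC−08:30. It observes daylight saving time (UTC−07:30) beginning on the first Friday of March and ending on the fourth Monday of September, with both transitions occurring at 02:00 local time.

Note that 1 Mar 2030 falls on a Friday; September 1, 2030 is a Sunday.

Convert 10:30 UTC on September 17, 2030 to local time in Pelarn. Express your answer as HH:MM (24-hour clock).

03:00

1 March 2030 is a Friday, so the first Friday is March 1.
1 September 2030 is a Sunday, so the first Monday is September 2 and the fourth is September 23.
At the standard offset (UTC−08:30), 10:30 UTC − 8h30m = 02:00 Pelarn standard time.
The standard-time date in Pelarn, September 17, 2030, lies within the daylight-saving period (1 March – 23 September), so Pelarn is on daylight time, UTC−07:30.
10:30 UTC − 7h30m = 03:00 local.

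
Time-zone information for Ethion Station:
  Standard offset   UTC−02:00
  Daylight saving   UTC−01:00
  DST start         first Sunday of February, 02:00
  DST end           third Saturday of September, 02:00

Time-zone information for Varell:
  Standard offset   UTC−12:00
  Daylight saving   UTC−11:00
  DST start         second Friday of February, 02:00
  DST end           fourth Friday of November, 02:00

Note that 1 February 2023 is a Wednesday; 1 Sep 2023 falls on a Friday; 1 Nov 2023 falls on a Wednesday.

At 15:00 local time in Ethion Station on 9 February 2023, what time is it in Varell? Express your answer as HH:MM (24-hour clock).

1 February 2023 is a Wednesday, so the first Sunday is February 5.
1 September 2023 is a Friday, so the first Saturday is September 2 and the third is September 16.
9 February 2023 falls between 5 February and 16 September, so daylight saving is in effect and Ethion Station is at UTC−01:00.
15:00 Ethion Station + 1h = 16:00 UTC.
1 February 2023 is a Wednesday, so the first Friday is February 3 and the second is February 10.
1 November 2023 is a Wednesday, so the first Friday is November 3 and the fourth is November 24.
At the standard offset (UTC−12:00), 16:00 UTC − 12h = 04:00 Varell standard time.
Daylight saving runs 10 February – 24 November; the standard-time date in Varell, 9 February 2023, is outside that window, so Varell is on standard time at UTC−12:00.
16:00 UTC − 12h = 04:00 Varell.

04:00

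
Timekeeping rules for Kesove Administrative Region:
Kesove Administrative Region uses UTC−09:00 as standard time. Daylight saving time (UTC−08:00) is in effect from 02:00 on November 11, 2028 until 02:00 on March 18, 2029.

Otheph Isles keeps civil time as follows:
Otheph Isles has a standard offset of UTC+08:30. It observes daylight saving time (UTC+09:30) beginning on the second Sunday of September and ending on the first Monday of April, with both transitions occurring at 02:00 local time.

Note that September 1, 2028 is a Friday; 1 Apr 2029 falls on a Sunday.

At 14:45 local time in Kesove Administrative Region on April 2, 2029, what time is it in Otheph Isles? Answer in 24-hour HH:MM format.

08:15

April 2, 2029 does not fall between 11 November 2028 and 18 March 2029, so daylight saving is not in effect and Kesove Administrative Region is at UTC−09:00.
14:45 Kesove Administrative Region + 9h = 23:45 UTC.
1 September 2028 is a Friday, so the first Sunday is September 3 and the second is September 10.
1 April 2029 is a Sunday, so the first Monday is April 2.
At the standard offset (UTC+08:30), 23:45 UTC + 8h30m = 08:15 Otheph Isles standard time (rolling into the next day, 3 April 2029).
The standard-time date in Otheph Isles, April 3, 2029, does not fall between 10 September 2028 and 2 April 2029, so daylight saving is not in effect and Otheph Isles is at UTC+08:30.
23:45 UTC + 8h30m = 08:15 Otheph Isles (rolling into the next day, 3 April 2029).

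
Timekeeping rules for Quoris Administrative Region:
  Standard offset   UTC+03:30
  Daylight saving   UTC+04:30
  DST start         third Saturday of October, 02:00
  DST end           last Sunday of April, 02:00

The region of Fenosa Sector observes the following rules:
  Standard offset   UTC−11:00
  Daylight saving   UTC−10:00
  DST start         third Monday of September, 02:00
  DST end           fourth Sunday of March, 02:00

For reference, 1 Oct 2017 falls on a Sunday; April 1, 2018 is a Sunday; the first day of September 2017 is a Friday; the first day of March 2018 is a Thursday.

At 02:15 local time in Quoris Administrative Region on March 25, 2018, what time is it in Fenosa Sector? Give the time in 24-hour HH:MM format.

11:45

1 October 2017 is a Sunday, so the first Saturday is October 7 and the third is October 21.
1 April 2018 is a Sunday, so Sundays fall on 1, 8, 15, 22, 29; the last is April 29.
March 25, 2018 lies within the daylight-saving period (21 October 2017 – 29 April 2018), so Quoris Administrative Region is on daylight time, UTC+04:30.
02:15 Quoris Administrative Region − 4h30m = 21:45 UTC (rolling into the previous day, 24 March 2018).
1 September 2017 is a Friday, so the first Monday is September 4 and the third is September 18.
1 March 2018 is a Thursday, so the first Sunday is March 4 and the fourth is March 25.
At the standard offset (UTC−11:00), 21:45 UTC − 11h = 10:45 Fenosa Sector standard time.
The standard-time date in Fenosa Sector, March 24, 2018, lies within the daylight-saving period (18 September 2017 – 25 March 2018), so Fenosa Sector is on daylight time, UTC−10:00.
21:45 UTC − 10h = 11:45 Fenosa Sector.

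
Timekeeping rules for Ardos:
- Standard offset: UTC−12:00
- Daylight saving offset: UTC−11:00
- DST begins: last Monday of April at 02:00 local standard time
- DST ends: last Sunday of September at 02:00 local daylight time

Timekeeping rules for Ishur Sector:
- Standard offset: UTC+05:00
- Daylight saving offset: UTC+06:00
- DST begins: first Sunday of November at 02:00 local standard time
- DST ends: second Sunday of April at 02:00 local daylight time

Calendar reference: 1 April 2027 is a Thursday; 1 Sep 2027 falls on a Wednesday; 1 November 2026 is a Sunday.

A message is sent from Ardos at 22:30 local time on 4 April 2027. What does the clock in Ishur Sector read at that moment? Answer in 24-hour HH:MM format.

16:30

1 April 2027 is a Thursday, so Mondays fall on 5, 12, 19, 26; the last is April 26.
1 September 2027 is a Wednesday, so Sundays fall on 5, 12, 19, 26; the last is September 26.
4 April 2027 does not fall between 26 April and 26 September, so daylight saving is not in effect and Ardos is at UTC−12:00.
22:30 Ardos + 12h = 10:30 UTC (rolling into the next day, 5 April 2027).
1 November 2026 is a Sunday, so the first Sunday is November 1.
1 April 2027 is a Thursday, so the first Sunday is April 4 and the second is April 11.
At the standard offset (UTC+05:00), 10:30 UTC + 5h = 15:30 Ishur Sector standard time.
Daylight saving runs 1 November 2026 – 11 April 2027; the standard-time date in Ishur Sector, 5 April 2027, is inside that window, so Ishur Sector is at UTC+06:00.
10:30 UTC + 6h = 16:30 Ishur Sector.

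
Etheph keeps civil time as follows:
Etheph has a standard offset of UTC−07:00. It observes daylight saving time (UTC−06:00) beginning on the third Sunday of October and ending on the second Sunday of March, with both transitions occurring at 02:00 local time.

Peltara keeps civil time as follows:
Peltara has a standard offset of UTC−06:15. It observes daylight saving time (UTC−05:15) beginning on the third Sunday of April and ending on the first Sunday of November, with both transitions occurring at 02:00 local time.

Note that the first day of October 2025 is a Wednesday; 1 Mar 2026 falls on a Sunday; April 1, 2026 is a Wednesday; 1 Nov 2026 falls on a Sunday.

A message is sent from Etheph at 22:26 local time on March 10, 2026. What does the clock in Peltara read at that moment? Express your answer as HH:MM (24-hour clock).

1 October 2025 is a Wednesday, so the first Sunday is October 5 and the third is October 19.
1 March 2026 is a Sunday, so the first Sunday is March 1 and the second is March 8.
March 10, 2026 does not fall between 19 October 2025 and 8 March 2026, so daylight saving is not in effect and Etheph is at UTC−07:00.
22:26 Etheph + 7h = 05:26 UTC (rolling into the next day, 11 March 2026).
1 April 2026 is a Wednesday, so the first Sunday is April 5 and the third is April 19.
1 November 2026 is a Sunday, so the first Sunday is November 1.
At the standard offset (UTC−06:15), 05:26 UTC − 6h15m = 23:11 Peltara standard time (rolling into the previous day, 10 March 2026).
Daylight saving runs 19 April – 1 November; the standard-time date in Peltara, March 10, 2026, is outside that window, so Peltara is on standard time at UTC−06:15.
05:26 UTC − 6h15m = 23:11 Peltara (rolling into the previous day, 10 March 2026).

23:11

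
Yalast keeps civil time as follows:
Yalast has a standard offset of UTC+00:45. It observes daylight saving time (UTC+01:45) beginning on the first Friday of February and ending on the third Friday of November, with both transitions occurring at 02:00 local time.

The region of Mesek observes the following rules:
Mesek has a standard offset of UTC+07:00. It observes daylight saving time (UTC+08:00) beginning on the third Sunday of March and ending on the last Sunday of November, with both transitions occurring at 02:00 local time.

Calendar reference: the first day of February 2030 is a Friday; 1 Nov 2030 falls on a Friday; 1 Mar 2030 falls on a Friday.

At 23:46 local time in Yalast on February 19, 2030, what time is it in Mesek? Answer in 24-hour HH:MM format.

05:01

1 February 2030 is a Friday, so the first Friday is February 1.
1 November 2030 is a Friday, so the first Friday is November 1 and the third is November 15.
February 19, 2030 falls between 1 February and 15 November, so daylight saving is in effect and Yalast is at UTC+01:45.
23:46 Yalast − 1h45m = 22:01 UTC.
1 March 2030 is a Friday, so the first Sunday is March 3 and the third is March 17.
1 November 2030 is a Friday, so Sundays fall on 3, 10, 17, 24; the last is November 24.
At the standard offset (UTC+07:00), 22:01 UTC + 7h = 05:01 Mesek standard time (rolling into the next day, 20 February 2030).
The standard-time date in Mesek, February 20, 2030, does not fall between 17 March and 24 November, so daylight saving is not in effect and Mesek is at UTC+07:00.
22:01 UTC + 7h = 05:01 Mesek (rolling into the next day, 20 February 2030).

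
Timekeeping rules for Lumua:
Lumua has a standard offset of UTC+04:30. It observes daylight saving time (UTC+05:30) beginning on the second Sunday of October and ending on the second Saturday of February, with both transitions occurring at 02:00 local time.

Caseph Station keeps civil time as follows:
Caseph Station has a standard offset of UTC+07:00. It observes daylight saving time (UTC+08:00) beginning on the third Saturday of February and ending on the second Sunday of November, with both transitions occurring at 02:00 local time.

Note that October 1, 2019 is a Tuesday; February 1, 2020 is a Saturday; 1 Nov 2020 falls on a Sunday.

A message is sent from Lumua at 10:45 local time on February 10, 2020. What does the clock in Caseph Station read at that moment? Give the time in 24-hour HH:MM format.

13:15

1 October 2019 is a Tuesday, so the first Sunday is October 6 and the second is October 13.
1 February 2020 is a Saturday, so the first Saturday is February 1 and the second is February 8.
February 10, 2020 is outside the daylight-saving period (13 October 2019 – 8 February 2020), so Lumua is on standard time, UTC+04:30.
10:45 Lumua − 4h30m = 06:15 UTC.
1 February 2020 is a Saturday, so the first Saturday is February 1 and the third is February 15.
1 November 2020 is a Sunday, so the first Sunday is November 1 and the second is November 8.
At the standard offset (UTC+07:00), 06:15 UTC + 7h = 13:15 Caseph Station standard time.
The standard-time date in Caseph Station, February 10, 2020, is outside the daylight-saving period (15 February – 8 November), so Caseph Station is on standard time, UTC+07:00.
06:15 UTC + 7h = 13:15 Caseph Station.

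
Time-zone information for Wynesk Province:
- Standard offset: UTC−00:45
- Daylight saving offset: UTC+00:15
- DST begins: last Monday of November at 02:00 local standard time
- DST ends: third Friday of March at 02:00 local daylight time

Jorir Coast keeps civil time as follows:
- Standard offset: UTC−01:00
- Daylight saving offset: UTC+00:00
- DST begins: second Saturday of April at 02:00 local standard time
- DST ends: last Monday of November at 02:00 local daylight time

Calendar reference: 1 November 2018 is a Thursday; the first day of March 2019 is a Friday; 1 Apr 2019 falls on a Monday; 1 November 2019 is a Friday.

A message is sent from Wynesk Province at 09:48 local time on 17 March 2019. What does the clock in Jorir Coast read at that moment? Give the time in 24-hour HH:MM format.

1 November 2018 is a Thursday, so Mondays fall on 5, 12, 19, 26; the last is November 26.
1 March 2019 is a Friday, so the first Friday is March 1 and the third is March 15.
Daylight saving runs 26 November 2018 – 15 March 2019; 17 March 2019 is outside that window, so Wynesk Province is on standard time at UTC−00:45.
09:48 Wynesk Province + 0h45m = 10:33 UTC.
1 April 2019 is a Monday, so the first Saturday is April 6 and the second is April 13.
1 November 2019 is a Friday, so Mondays fall on 4, 11, 18, 25; the last is November 25.
At the standard offset (UTC−01:00), 10:33 UTC − 1h = 09:33 Jorir Coast standard time.
The standard-time date in Jorir Coast, 17 March 2019, is outside the daylight-saving period (13 April – 25 November), so Jorir Coast is on standard time, UTC−01:00.
10:33 UTC − 1h = 09:33 Jorir Coast.

09:33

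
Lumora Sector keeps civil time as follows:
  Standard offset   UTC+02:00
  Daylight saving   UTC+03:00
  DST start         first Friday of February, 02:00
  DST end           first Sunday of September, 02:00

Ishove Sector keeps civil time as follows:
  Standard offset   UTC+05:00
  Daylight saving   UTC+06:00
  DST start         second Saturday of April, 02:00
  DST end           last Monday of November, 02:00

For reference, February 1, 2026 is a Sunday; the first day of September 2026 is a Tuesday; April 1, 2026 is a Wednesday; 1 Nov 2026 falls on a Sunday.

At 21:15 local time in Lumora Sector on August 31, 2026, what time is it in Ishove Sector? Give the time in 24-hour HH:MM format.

00:15

1 February 2026 is a Sunday, so the first Friday is February 6.
1 September 2026 is a Tuesday, so the first Sunday is September 6.
Daylight saving runs 6 February – 6 September; August 31, 2026 is inside that window, so Lumora Sector is at UTC+03:00.
21:15 Lumora Sector − 3h = 18:15 UTC.
1 April 2026 is a Wednesday, so the first Saturday is April 4 and the second is April 11.
1 November 2026 is a Sunday, so Mondays fall on 2, 9, 16, 23, 30; the last is November 30.
At the standard offset (UTC+05:00), 18:15 UTC + 5h = 23:15 Ishove Sector standard time.
The standard-time date in Ishove Sector, August 31, 2026, lies within the daylight-saving period (11 April – 30 November), so Ishove Sector is on daylight time, UTC+06:00.
18:15 UTC + 6h = 00:15 Ishove Sector (rolling into the next day, 1 September 2026).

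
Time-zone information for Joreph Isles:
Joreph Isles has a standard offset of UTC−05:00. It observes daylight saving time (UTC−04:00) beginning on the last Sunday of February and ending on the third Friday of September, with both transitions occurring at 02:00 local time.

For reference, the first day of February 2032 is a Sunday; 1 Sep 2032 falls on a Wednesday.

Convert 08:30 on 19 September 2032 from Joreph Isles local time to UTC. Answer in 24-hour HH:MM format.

13:30

1 February 2032 is a Sunday, so Sundays fall on 1, 8, 15, 22, 29; the last is February 29.
1 September 2032 is a Wednesday, so the first Friday is September 3 and the third is September 17.
Daylight saving runs 29 February – 17 September; 19 September 2032 is outside that window, so Joreph Isles is on standard time at UTC−05:00.
08:30 local + 5h = 13:30 UTC.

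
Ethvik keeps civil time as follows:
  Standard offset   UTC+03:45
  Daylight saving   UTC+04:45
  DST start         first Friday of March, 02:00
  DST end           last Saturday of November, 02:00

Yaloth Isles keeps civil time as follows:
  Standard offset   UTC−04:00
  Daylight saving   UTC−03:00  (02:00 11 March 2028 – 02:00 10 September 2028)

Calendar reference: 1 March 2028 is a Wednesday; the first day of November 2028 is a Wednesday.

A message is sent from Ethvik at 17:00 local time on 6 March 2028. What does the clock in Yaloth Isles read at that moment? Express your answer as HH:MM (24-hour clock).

1 March 2028 is a Wednesday, so the first Friday is March 3.
1 November 2028 is a Wednesday, so Saturdays fall on 4, 11, 18, 25; the last is November 25.
Daylight saving runs 3 March – 25 November; 6 March 2028 is inside that window, so Ethvik is at UTC+04:45.
17:00 Ethvik − 4h45m = 12:15 UTC.
At the standard offset (UTC−04:00), 12:15 UTC − 4h = 08:15 Yaloth Isles standard time.
The standard-time date in Yaloth Isles, 6 March 2028, does not fall between 11 March and 10 September, so daylight saving is not in effect and Yaloth Isles is at UTC−04:00.
12:15 UTC − 4h = 08:15 Yaloth Isles.

08:15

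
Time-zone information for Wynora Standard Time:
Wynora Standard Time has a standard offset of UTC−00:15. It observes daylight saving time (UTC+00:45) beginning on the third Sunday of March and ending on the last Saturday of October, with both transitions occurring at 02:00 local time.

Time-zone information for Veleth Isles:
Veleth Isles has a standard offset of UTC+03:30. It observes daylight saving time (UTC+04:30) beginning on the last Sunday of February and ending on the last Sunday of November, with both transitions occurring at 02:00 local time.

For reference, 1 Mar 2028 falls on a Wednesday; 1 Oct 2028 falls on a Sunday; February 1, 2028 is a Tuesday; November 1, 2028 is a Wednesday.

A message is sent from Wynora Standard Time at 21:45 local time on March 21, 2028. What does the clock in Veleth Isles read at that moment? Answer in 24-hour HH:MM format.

01:30

1 March 2028 is a Wednesday, so the first Sunday is March 5 and the third is March 19.
1 October 2028 is a Sunday, so Saturdays fall on 7, 14, 21, 28; the last is October 28.
Daylight saving runs 19 March – 28 October; March 21, 2028 is inside that window, so Wynora Standard Time is at UTC+00:45.
21:45 Wynora Standard Time − 0h45m = 21:00 UTC.
1 February 2028 is a Tuesday, so Sundays fall on 6, 13, 20, 27; the last is February 27.
1 November 2028 is a Wednesday, so Sundays fall on 5, 12, 19, 26; the last is November 26.
At the standard offset (UTC+03:30), 21:00 UTC + 3h30m = 00:30 Veleth Isles standard time (rolling into the next day, 22 March 2028).
Daylight saving runs 27 February – 26 November; the standard-time date in Veleth Isles, March 22, 2028, is inside that window, so Veleth Isles is at UTC+04:30.
21:00 UTC + 4h30m = 01:30 Veleth Isles (rolling into the next day, 22 March 2028).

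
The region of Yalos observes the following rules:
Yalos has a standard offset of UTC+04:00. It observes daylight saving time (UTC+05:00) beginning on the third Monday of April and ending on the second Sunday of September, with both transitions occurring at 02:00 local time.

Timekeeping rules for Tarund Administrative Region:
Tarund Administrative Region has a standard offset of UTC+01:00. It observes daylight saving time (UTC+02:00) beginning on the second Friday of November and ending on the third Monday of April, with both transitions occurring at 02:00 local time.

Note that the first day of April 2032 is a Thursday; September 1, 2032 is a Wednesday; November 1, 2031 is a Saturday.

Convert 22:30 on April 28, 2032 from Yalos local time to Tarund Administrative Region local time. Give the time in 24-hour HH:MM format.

18:30

1 April 2032 is a Thursday, so the first Monday is April 5 and the third is April 19.
1 September 2032 is a Wednesday, so the first Sunday is September 5 and the second is September 12.
April 28, 2032 lies within the daylight-saving period (19 April – 12 September), so Yalos is on daylight time, UTC+05:00.
22:30 Yalos − 5h = 17:30 UTC.
1 November 2031 is a Saturday, so the first Friday is November 7 and the second is November 14.
1 April 2032 is a Thursday, so the first Monday is April 5 and the third is April 19.
At the standard offset (UTC+01:00), 17:30 UTC + 1h = 18:30 Tarund Administrative Region standard time.
The standard-time date in Tarund Administrative Region, April 28, 2032, is outside the daylight-saving period (14 November 2031 – 19 April 2032), so Tarund Administrative Region is on standard time, UTC+01:00.
17:30 UTC + 1h = 18:30 Tarund Administrative Region.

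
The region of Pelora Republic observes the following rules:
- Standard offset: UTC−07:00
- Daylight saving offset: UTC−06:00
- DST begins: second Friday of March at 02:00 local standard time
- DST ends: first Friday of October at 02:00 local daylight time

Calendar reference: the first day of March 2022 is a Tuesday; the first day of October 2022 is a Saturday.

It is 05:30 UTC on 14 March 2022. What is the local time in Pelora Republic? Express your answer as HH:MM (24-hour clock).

23:30

1 March 2022 is a Tuesday, so the first Friday is March 4 and the second is March 11.
1 October 2022 is a Saturday, so the first Friday is October 7.
At the standard offset (UTC−07:00), 05:30 UTC − 7h = 22:30 Pelora Republic standard time (rolling into the previous day, 13 March 2022).
The standard-time date in Pelora Republic, 13 March 2022, lies within the daylight-saving period (11 March – 7 October), so Pelora Republic is on daylight time, UTC−06:00.
05:30 UTC − 6h = 23:30 local (rolling into the previous day, 13 March 2022).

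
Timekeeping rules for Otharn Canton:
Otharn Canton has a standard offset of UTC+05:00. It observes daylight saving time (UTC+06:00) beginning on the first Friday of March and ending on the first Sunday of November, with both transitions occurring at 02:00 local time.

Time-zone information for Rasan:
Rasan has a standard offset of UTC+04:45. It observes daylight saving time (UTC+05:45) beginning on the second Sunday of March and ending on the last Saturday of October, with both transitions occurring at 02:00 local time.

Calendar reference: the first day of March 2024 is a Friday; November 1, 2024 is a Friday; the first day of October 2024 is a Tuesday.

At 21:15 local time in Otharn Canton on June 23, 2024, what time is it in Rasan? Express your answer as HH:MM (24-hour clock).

21:00

1 March 2024 is a Friday, so the first Friday is March 1.
1 November 2024 is a Friday, so the first Sunday is November 3.
Daylight saving runs 1 March – 3 November; June 23, 2024 is inside that window, so Otharn Canton is at UTC+06:00.
21:15 Otharn Canton − 6h = 15:15 UTC.
1 March 2024 is a Friday, so the first Sunday is March 3 and the second is March 10.
1 October 2024 is a Tuesday, so Saturdays fall on 5, 12, 19, 26; the last is October 26.
At the standard offset (UTC+04:45), 15:15 UTC + 4h45m = 20:00 Rasan standard time.
Daylight saving runs 10 March – 26 October; the standard-time date in Rasan, June 23, 2024, is inside that window, so Rasan is at UTC+05:45.
15:15 UTC + 5h45m = 21:00 Rasan.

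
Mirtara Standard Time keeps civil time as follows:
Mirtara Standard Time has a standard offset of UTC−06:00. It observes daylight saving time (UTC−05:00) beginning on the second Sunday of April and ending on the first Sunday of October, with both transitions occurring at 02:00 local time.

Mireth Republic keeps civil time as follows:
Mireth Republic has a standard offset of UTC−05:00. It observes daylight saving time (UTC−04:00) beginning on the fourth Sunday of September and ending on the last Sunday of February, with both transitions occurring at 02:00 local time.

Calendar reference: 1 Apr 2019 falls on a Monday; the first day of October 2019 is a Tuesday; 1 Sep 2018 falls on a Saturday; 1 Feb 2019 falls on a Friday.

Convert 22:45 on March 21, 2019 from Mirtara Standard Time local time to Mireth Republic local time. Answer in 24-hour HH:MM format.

23:45

1 April 2019 is a Monday, so the first Sunday is April 7 and the second is April 14.
1 October 2019 is a Tuesday, so the first Sunday is October 6.
March 21, 2019 does not fall between 14 April and 6 October, so daylight saving is not in effect and Mirtara Standard Time is at UTC−06:00.
22:45 Mirtara Standard Time + 6h = 04:45 UTC (rolling into the next day, 22 March 2019).
1 September 2018 is a Saturday, so the first Sunday is September 2 and the fourth is September 23.
1 February 2019 is a Friday, so Sundays fall on 3, 10, 17, 24; the last is February 24.
At the standard offset (UTC−05:00), 04:45 UTC − 5h = 23:45 Mireth Republic standard time (rolling into the previous day, 21 March 2019).
Daylight saving runs 23 September 2018 – 24 February 2019; the standard-time date in Mireth Republic, March 21, 2019, is outside that window, so Mireth Republic is on standard time at UTC−05:00.
04:45 UTC − 5h = 23:45 Mireth Republic (rolling into the previous day, 21 March 2019).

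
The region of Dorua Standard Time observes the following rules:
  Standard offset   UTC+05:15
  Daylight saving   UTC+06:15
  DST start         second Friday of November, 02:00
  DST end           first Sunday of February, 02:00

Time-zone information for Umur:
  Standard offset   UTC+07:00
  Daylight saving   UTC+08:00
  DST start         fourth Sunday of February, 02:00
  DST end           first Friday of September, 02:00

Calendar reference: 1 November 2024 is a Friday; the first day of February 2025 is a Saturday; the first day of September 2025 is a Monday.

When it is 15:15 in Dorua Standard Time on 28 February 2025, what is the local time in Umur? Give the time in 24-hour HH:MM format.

1 November 2024 is a Friday, so the first Friday is November 1 and the second is November 8.
1 February 2025 is a Saturday, so the first Sunday is February 2.
28 February 2025 is outside the daylight-saving period (8 November 2024 – 2 February 2025), so Dorua Standard Time is on standard time, UTC+05:15.
15:15 Dorua Standard Time − 5h15m = 10:00 UTC.
1 February 2025 is a Saturday, so the first Sunday is February 2 and the fourth is February 23.
1 September 2025 is a Monday, so the first Friday is September 5.
At the standard offset (UTC+07:00), 10:00 UTC + 7h = 17:00 Umur standard time.
Daylight saving runs 23 February – 5 September; the standard-time date in Umur, 28 February 2025, is inside that window, so Umur is at UTC+08:00.
10:00 UTC + 8h = 18:00 Umur.

18:00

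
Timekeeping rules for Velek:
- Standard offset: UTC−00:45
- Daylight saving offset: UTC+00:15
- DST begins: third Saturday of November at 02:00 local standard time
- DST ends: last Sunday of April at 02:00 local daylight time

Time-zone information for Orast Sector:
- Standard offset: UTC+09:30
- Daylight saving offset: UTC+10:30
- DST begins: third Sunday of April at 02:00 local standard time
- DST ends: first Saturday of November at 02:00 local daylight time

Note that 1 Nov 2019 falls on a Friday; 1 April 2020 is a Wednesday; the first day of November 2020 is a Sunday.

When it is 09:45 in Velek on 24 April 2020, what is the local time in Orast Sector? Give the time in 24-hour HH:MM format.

1 November 2019 is a Friday, so the first Saturday is November 2 and the third is November 16.
1 April 2020 is a Wednesday, so Sundays fall on 5, 12, 19, 26; the last is April 26.
Daylight saving runs 16 November 2019 – 26 April 2020; 24 April 2020 is inside that window, so Velek is at UTC+00:15.
09:45 Velek − 0h15m = 09:30 UTC.
1 April 2020 is a Wednesday, so the first Sunday is April 5 and the third is April 19.
1 November 2020 is a Sunday, so the first Saturday is November 7.
At the standard offset (UTC+09:30), 09:30 UTC + 9h30m = 19:00 Orast Sector standard time.
The standard-time date in Orast Sector, 24 April 2020, lies within the daylight-saving period (19 April – 7 November), so Orast Sector is on daylight time, UTC+10:30.
09:30 UTC + 10h30m = 20:00 Orast Sector.

20:00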